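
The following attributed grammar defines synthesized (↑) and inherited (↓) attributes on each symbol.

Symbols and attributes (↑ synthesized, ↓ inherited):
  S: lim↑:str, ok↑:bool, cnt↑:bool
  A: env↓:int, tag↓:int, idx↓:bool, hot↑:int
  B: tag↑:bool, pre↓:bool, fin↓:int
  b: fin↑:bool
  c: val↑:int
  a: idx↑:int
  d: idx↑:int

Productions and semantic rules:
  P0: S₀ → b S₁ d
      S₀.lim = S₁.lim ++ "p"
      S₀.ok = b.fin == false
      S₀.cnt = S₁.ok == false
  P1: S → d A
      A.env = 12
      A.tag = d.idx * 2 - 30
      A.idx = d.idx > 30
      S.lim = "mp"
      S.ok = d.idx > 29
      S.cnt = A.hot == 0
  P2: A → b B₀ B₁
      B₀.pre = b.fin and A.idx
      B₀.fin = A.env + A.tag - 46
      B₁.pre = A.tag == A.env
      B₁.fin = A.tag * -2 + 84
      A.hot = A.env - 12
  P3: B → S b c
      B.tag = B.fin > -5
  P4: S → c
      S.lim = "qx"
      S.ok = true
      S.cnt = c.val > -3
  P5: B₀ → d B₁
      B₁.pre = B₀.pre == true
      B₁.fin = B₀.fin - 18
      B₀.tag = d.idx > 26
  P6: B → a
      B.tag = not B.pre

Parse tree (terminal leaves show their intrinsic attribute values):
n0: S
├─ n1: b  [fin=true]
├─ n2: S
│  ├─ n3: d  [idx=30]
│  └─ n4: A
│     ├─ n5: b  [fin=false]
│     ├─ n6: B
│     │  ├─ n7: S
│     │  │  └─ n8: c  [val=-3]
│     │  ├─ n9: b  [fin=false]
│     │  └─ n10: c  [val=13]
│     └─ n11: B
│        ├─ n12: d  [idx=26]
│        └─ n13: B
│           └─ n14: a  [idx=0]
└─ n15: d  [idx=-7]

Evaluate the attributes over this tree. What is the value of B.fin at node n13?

6

1. n1.fin = true  [terminal]
2. n3.idx = 30  [terminal]
3. n4.env = 12  [12]
4. n4.tag = 30  [d.idx * 2 - 30]
5. n4.idx = false  [d.idx > 30]
6. n5.fin = false  [terminal]
7. n6.pre = false  [b.fin and A.idx]
8. n6.fin = -4  [A.env + A.tag - 46]
9. n8.val = -3  [terminal]
10. n7.lim = "qx"  ["qx"]
11. n7.ok = true  [true]
12. n7.cnt = false  [c.val > -3]
13. n9.fin = false  [terminal]
14. n10.val = 13  [terminal]
15. n6.tag = true  [B.fin > -5]
16. n11.pre = false  [A.tag == A.env]
17. n11.fin = 24  [A.tag * -2 + 84]
18. n12.idx = 26  [terminal]
19. n13.pre = false  [B₀.pre == true]
20. n13.fin = 6  [B₀.fin - 18]
21. n14.idx = 0  [terminal]
22. n13.tag = true  [not B.pre]
23. n11.tag = false  [d.idx > 26]
24. n4.hot = 0  [A.env - 12]
25. n2.lim = "mp"  ["mp"]
26. n2.ok = true  [d.idx > 29]
27. n2.cnt = true  [A.hot == 0]
28. n15.idx = -7  [terminal]
29. n0.lim = "mpp"  [S₁.lim ++ "p"]
30. n0.ok = false  [b.fin == false]
31. n0.cnt = false  [S₁.ok == false]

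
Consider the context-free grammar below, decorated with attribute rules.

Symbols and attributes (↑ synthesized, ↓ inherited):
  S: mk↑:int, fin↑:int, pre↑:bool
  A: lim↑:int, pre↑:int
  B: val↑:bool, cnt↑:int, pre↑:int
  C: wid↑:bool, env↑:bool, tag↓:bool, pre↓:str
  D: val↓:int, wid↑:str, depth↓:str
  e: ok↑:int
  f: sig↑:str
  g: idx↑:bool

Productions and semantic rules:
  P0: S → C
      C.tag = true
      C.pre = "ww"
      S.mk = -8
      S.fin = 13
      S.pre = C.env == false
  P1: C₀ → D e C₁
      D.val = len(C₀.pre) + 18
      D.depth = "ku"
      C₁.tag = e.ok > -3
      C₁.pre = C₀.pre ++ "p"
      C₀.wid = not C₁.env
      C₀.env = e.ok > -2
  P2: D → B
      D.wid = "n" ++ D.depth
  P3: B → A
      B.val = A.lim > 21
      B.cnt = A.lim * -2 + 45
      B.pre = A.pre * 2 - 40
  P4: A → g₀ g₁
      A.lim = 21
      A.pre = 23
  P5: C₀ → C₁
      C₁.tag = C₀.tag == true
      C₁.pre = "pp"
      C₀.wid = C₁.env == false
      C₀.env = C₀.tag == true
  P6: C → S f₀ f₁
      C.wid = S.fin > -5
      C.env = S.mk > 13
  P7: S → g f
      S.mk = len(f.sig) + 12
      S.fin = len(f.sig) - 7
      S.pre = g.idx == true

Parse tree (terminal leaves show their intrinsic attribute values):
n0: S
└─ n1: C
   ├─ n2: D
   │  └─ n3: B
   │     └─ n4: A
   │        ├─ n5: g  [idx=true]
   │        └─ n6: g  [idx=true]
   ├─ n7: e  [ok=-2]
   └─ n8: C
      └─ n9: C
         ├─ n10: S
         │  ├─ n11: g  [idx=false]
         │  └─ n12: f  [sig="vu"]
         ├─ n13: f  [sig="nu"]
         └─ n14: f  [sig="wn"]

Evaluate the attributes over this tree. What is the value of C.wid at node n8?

false

1. n1.tag = true  [true]
2. n1.pre = "ww"  ["ww"]
3. n2.val = 20  [len(C₀.pre) + 18]
4. n2.depth = "ku"  ["ku"]
5. n5.idx = true  [terminal]
6. n6.idx = true  [terminal]
7. n4.lim = 21  [21]
8. n4.pre = 23  [23]
9. n3.val = false  [A.lim > 21]
10. n3.cnt = 3  [A.lim * -2 + 45]
11. n3.pre = 6  [A.pre * 2 - 40]
12. n2.wid = "nku"  ["n" ++ D.depth]
13. n7.ok = -2  [terminal]
14. n8.tag = true  [e.ok > -3]
15. n8.pre = "wwp"  [C₀.pre ++ "p"]
16. n9.tag = true  [C₀.tag == true]
17. n9.pre = "pp"  ["pp"]
18. n11.idx = false  [terminal]
19. n12.sig = "vu"  [terminal]
20. n10.mk = 14  [len(f.sig) + 12]
21. n10.fin = -5  [len(f.sig) - 7]
22. n10.pre = false  [g.idx == true]
23. n13.sig = "nu"  [terminal]
24. n14.sig = "wn"  [terminal]
25. n9.wid = false  [S.fin > -5]
26. n9.env = true  [S.mk > 13]
27. n8.wid = false  [C₁.env == false]
28. n8.env = true  [C₀.tag == true]
29. n1.wid = false  [not C₁.env]
30. n1.env = false  [e.ok > -2]
31. n0.mk = -8  [-8]
32. n0.fin = 13  [13]
33. n0.pre = true  [C.env == false]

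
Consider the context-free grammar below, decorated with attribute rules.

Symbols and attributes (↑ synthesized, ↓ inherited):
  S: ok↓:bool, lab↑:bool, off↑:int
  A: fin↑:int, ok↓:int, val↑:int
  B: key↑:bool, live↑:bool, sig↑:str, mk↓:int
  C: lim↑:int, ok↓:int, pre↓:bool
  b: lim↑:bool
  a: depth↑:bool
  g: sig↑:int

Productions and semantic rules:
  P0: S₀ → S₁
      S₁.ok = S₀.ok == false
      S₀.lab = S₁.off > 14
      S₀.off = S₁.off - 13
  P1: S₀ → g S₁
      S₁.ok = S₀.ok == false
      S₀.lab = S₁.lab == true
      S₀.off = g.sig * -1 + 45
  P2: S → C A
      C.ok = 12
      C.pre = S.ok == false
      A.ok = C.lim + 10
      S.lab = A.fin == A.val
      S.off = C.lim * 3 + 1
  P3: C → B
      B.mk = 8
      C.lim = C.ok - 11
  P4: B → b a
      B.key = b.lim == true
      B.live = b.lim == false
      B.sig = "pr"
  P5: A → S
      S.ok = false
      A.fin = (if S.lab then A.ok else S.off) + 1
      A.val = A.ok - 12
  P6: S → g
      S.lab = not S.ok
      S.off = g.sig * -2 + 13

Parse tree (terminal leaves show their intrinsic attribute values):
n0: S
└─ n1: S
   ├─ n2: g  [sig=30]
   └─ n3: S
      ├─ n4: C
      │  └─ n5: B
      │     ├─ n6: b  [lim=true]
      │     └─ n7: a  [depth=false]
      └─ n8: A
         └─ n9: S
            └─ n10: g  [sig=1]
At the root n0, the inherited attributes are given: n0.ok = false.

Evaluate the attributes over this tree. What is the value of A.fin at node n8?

12

1. n0.ok = false  [given at root]
2. n1.ok = true  [S₀.ok == false]
3. n2.sig = 30  [terminal]
4. n3.ok = false  [S₀.ok == false]
5. n4.ok = 12  [12]
6. n4.pre = true  [S.ok == false]
7. n5.mk = 8  [8]
8. n6.lim = true  [terminal]
9. n7.depth = false  [terminal]
10. n5.key = true  [b.lim == true]
11. n5.live = false  [b.lim == false]
12. n5.sig = "pr"  ["pr"]
13. n4.lim = 1  [C.ok - 11]
14. n8.ok = 11  [C.lim + 10]
15. n9.ok = false  [false]
16. n10.sig = 1  [terminal]
17. n9.lab = true  [not S.ok]
18. n9.off = 11  [g.sig * -2 + 13]
19. n8.fin = 12  [(if S.lab then A.ok else S.off) + 1]
20. n8.val = -1  [A.ok - 12]
21. n3.lab = false  [A.fin == A.val]
22. n3.off = 4  [C.lim * 3 + 1]
23. n1.lab = false  [S₁.lab == true]
24. n1.off = 15  [g.sig * -1 + 45]
25. n0.lab = true  [S₁.off > 14]
26. n0.off = 2  [S₁.off - 13]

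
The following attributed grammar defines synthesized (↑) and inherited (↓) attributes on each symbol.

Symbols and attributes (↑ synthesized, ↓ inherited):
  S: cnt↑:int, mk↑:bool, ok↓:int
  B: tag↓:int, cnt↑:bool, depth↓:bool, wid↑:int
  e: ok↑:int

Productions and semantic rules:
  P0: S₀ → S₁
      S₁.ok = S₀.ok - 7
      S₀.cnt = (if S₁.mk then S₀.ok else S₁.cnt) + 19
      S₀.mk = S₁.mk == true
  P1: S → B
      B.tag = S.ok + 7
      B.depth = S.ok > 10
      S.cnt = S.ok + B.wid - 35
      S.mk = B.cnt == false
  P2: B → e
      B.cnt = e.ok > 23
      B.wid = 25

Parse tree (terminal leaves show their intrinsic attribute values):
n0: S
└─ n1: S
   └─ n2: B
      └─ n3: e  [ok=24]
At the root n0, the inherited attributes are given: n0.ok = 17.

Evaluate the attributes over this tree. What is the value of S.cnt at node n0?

1. n0.ok = 17  [given at root]
2. n1.ok = 10  [S₀.ok - 7]
3. n2.tag = 17  [S.ok + 7]
4. n2.depth = false  [S.ok > 10]
5. n3.ok = 24  [terminal]
6. n2.cnt = true  [e.ok > 23]
7. n2.wid = 25  [25]
8. n1.cnt = 0  [S.ok + B.wid - 35]
9. n1.mk = false  [B.cnt == false]
10. n0.cnt = 19  [(if S₁.mk then S₀.ok else S₁.cnt) + 19]
11. n0.mk = false  [S₁.mk == true]

19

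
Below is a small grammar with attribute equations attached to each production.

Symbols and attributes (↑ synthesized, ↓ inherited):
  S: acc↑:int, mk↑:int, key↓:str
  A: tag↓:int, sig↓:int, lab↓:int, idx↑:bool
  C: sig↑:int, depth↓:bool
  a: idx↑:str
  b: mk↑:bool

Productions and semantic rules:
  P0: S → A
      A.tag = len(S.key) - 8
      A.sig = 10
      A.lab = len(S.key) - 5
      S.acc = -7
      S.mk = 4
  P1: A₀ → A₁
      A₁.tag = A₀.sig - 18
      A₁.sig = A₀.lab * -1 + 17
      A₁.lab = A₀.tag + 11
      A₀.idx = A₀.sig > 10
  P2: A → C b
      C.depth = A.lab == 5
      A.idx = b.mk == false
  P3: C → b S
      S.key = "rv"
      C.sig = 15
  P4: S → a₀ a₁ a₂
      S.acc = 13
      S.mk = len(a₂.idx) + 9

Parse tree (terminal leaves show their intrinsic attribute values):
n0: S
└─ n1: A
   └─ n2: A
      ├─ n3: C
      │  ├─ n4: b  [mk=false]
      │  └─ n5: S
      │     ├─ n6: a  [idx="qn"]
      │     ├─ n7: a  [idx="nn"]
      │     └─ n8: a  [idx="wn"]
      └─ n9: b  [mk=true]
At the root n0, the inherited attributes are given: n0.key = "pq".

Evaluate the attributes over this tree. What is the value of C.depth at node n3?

1. n0.key = "pq"  [given at root]
2. n1.tag = -6  [len(S.key) - 8]
3. n1.sig = 10  [10]
4. n1.lab = -3  [len(S.key) - 5]
5. n2.tag = -8  [A₀.sig - 18]
6. n2.sig = 20  [A₀.lab * -1 + 17]
7. n2.lab = 5  [A₀.tag + 11]
8. n3.depth = true  [A.lab == 5]
9. n4.mk = false  [terminal]
10. n5.key = "rv"  ["rv"]
11. n6.idx = "qn"  [terminal]
12. n7.idx = "nn"  [terminal]
13. n8.idx = "wn"  [terminal]
14. n5.acc = 13  [13]
15. n5.mk = 11  [len(a₂.idx) + 9]
16. n3.sig = 15  [15]
17. n9.mk = true  [terminal]
18. n2.idx = false  [b.mk == false]
19. n1.idx = false  [A₀.sig > 10]
20. n0.acc = -7  [-7]
21. n0.mk = 4  [4]

true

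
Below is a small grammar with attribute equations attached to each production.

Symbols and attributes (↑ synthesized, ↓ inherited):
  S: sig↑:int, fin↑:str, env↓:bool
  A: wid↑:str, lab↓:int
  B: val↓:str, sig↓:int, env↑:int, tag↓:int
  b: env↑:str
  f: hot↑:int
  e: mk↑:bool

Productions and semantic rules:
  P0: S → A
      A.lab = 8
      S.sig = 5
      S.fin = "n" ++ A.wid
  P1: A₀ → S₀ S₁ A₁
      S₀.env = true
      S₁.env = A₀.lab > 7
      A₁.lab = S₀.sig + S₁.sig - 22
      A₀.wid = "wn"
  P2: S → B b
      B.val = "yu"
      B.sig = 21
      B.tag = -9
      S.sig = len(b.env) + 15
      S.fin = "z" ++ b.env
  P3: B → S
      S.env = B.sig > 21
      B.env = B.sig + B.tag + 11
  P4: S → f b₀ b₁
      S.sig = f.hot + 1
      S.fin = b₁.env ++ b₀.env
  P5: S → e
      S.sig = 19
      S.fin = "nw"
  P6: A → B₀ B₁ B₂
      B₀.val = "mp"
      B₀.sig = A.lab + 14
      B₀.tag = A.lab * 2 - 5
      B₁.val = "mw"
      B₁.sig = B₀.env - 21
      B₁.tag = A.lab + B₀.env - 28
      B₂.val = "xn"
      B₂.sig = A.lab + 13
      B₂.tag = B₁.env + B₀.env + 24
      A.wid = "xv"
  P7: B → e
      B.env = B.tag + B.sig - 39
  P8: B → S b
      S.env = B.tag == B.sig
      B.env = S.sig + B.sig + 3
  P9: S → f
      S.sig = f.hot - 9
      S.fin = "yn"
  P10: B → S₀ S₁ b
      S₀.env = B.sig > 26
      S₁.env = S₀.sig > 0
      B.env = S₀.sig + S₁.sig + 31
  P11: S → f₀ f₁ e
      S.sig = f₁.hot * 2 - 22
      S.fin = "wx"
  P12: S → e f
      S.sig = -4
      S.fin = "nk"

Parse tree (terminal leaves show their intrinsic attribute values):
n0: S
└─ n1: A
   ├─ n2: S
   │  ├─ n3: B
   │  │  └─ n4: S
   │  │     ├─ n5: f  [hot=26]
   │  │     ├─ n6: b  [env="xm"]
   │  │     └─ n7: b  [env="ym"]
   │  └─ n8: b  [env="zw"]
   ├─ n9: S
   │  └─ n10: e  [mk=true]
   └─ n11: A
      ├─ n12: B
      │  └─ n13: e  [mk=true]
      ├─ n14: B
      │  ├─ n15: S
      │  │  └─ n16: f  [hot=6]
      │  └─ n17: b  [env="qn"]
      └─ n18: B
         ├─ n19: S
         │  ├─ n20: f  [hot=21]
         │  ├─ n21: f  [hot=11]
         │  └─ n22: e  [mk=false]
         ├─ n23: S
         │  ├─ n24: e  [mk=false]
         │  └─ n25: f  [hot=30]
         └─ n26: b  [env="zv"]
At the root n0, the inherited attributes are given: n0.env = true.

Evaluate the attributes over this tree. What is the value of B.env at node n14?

1. n0.env = true  [given at root]
2. n1.lab = 8  [8]
3. n2.env = true  [true]
4. n3.val = "yu"  ["yu"]
5. n3.sig = 21  [21]
6. n3.tag = -9  [-9]
7. n4.env = false  [B.sig > 21]
8. n5.hot = 26  [terminal]
9. n6.env = "xm"  [terminal]
10. n7.env = "ym"  [terminal]
11. n4.sig = 27  [f.hot + 1]
12. n4.fin = "ymxm"  [b₁.env ++ b₀.env]
13. n3.env = 23  [B.sig + B.tag + 11]
14. n8.env = "zw"  [terminal]
15. n2.sig = 17  [len(b.env) + 15]
16. n2.fin = "zzw"  ["z" ++ b.env]
17. n9.env = true  [A₀.lab > 7]
18. n10.mk = true  [terminal]
19. n9.sig = 19  [19]
20. n9.fin = "nw"  ["nw"]
21. n11.lab = 14  [S₀.sig + S₁.sig - 22]
22. n12.val = "mp"  ["mp"]
23. n12.sig = 28  [A.lab + 14]
24. n12.tag = 23  [A.lab * 2 - 5]
25. n13.mk = true  [terminal]
26. n12.env = 12  [B.tag + B.sig - 39]
27. n14.val = "mw"  ["mw"]
28. n14.sig = -9  [B₀.env - 21]
29. n14.tag = -2  [A.lab + B₀.env - 28]
30. n15.env = false  [B.tag == B.sig]
31. n16.hot = 6  [terminal]
32. n15.sig = -3  [f.hot - 9]
33. n15.fin = "yn"  ["yn"]
34. n17.env = "qn"  [terminal]
35. n14.env = -9  [S.sig + B.sig + 3]
36. n18.val = "xn"  ["xn"]
37. n18.sig = 27  [A.lab + 13]
38. n18.tag = 27  [B₁.env + B₀.env + 24]
39. n19.env = true  [B.sig > 26]
40. n20.hot = 21  [terminal]
41. n21.hot = 11  [terminal]
42. n22.mk = false  [terminal]
43. n19.sig = 0  [f₁.hot * 2 - 22]
44. n19.fin = "wx"  ["wx"]
45. n23.env = false  [S₀.sig > 0]
46. n24.mk = false  [terminal]
47. n25.hot = 30  [terminal]
48. n23.sig = -4  [-4]
49. n23.fin = "nk"  ["nk"]
50. n26.env = "zv"  [terminal]
51. n18.env = 27  [S₀.sig + S₁.sig + 31]
52. n11.wid = "xv"  ["xv"]
53. n1.wid = "wn"  ["wn"]
54. n0.sig = 5  [5]
55. n0.fin = "nwn"  ["n" ++ A.wid]

-9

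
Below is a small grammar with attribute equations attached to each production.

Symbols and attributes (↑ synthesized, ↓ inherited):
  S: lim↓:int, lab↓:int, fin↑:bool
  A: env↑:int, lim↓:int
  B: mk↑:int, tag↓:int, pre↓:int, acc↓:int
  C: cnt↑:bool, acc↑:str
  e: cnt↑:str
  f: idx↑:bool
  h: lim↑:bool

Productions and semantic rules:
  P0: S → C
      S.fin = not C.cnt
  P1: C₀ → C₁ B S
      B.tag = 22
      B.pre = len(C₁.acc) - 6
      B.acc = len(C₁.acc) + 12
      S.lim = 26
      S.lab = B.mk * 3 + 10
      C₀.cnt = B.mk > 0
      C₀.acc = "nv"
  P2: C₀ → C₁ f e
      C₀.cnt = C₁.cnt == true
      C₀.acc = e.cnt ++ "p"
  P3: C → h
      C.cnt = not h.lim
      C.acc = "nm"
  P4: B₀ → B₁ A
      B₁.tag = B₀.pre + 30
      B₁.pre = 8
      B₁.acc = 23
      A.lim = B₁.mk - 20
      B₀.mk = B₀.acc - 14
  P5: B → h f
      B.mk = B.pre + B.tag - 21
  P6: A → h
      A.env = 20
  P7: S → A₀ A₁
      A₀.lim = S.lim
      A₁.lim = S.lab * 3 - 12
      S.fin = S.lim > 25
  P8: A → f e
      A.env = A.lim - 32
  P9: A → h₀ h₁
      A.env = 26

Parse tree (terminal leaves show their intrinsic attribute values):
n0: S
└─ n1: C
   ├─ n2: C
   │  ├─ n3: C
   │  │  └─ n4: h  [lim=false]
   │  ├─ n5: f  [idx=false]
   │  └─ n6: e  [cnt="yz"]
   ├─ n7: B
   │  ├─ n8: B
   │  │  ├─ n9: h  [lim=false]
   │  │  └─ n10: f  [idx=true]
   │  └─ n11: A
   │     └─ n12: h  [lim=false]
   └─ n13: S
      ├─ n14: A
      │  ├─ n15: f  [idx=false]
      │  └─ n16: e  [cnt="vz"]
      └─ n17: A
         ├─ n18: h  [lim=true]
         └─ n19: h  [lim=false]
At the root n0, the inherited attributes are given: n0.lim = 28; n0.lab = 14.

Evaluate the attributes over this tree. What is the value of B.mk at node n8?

1. n0.lim = 28  [given at root]
2. n0.lab = 14  [given at root]
3. n4.lim = false  [terminal]
4. n3.cnt = true  [not h.lim]
5. n3.acc = "nm"  ["nm"]
6. n5.idx = false  [terminal]
7. n6.cnt = "yz"  [terminal]
8. n2.cnt = true  [C₁.cnt == true]
9. n2.acc = "yzp"  [e.cnt ++ "p"]
10. n7.tag = 22  [22]
11. n7.pre = -3  [len(C₁.acc) - 6]
12. n7.acc = 15  [len(C₁.acc) + 12]
13. n8.tag = 27  [B₀.pre + 30]
14. n8.pre = 8  [8]
15. n8.acc = 23  [23]
16. n9.lim = false  [terminal]
17. n10.idx = true  [terminal]
18. n8.mk = 14  [B.pre + B.tag - 21]
19. n11.lim = -6  [B₁.mk - 20]
20. n12.lim = false  [terminal]
21. n11.env = 20  [20]
22. n7.mk = 1  [B₀.acc - 14]
23. n13.lim = 26  [26]
24. n13.lab = 13  [B.mk * 3 + 10]
25. n14.lim = 26  [S.lim]
26. n15.idx = false  [terminal]
27. n16.cnt = "vz"  [terminal]
28. n14.env = -6  [A.lim - 32]
29. n17.lim = 27  [S.lab * 3 - 12]
30. n18.lim = true  [terminal]
31. n19.lim = false  [terminal]
32. n17.env = 26  [26]
33. n13.fin = true  [S.lim > 25]
34. n1.cnt = true  [B.mk > 0]
35. n1.acc = "nv"  ["nv"]
36. n0.fin = false  [not C.cnt]

14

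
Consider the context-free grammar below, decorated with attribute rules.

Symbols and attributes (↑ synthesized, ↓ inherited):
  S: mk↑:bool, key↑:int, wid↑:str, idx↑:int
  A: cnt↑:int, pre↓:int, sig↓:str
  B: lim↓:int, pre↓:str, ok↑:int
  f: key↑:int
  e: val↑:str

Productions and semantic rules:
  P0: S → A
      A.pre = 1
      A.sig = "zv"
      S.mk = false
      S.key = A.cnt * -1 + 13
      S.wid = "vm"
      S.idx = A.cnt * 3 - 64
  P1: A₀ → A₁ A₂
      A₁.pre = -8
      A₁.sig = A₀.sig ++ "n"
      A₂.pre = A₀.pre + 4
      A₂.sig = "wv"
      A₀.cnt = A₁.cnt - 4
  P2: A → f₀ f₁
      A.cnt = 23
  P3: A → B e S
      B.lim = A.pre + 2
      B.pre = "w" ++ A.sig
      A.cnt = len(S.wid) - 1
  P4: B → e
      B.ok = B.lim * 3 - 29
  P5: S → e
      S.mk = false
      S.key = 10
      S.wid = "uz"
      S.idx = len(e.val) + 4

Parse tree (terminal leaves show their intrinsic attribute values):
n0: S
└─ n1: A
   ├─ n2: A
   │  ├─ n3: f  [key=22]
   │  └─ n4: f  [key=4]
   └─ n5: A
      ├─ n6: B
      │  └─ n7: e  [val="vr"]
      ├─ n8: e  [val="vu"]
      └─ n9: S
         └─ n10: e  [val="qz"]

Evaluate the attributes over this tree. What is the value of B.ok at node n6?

1. n1.pre = 1  [1]
2. n1.sig = "zv"  ["zv"]
3. n2.pre = -8  [-8]
4. n2.sig = "zvn"  [A₀.sig ++ "n"]
5. n3.key = 22  [terminal]
6. n4.key = 4  [terminal]
7. n2.cnt = 23  [23]
8. n5.pre = 5  [A₀.pre + 4]
9. n5.sig = "wv"  ["wv"]
10. n6.lim = 7  [A.pre + 2]
11. n6.pre = "wwv"  ["w" ++ A.sig]
12. n7.val = "vr"  [terminal]
13. n6.ok = -8  [B.lim * 3 - 29]
14. n8.val = "vu"  [terminal]
15. n10.val = "qz"  [terminal]
16. n9.mk = false  [false]
17. n9.key = 10  [10]
18. n9.wid = "uz"  ["uz"]
19. n9.idx = 6  [len(e.val) + 4]
20. n5.cnt = 1  [len(S.wid) - 1]
21. n1.cnt = 19  [A₁.cnt - 4]
22. n0.mk = false  [false]
23. n0.key = -6  [A.cnt * -1 + 13]
24. n0.wid = "vm"  ["vm"]
25. n0.idx = -7  [A.cnt * 3 - 64]

-8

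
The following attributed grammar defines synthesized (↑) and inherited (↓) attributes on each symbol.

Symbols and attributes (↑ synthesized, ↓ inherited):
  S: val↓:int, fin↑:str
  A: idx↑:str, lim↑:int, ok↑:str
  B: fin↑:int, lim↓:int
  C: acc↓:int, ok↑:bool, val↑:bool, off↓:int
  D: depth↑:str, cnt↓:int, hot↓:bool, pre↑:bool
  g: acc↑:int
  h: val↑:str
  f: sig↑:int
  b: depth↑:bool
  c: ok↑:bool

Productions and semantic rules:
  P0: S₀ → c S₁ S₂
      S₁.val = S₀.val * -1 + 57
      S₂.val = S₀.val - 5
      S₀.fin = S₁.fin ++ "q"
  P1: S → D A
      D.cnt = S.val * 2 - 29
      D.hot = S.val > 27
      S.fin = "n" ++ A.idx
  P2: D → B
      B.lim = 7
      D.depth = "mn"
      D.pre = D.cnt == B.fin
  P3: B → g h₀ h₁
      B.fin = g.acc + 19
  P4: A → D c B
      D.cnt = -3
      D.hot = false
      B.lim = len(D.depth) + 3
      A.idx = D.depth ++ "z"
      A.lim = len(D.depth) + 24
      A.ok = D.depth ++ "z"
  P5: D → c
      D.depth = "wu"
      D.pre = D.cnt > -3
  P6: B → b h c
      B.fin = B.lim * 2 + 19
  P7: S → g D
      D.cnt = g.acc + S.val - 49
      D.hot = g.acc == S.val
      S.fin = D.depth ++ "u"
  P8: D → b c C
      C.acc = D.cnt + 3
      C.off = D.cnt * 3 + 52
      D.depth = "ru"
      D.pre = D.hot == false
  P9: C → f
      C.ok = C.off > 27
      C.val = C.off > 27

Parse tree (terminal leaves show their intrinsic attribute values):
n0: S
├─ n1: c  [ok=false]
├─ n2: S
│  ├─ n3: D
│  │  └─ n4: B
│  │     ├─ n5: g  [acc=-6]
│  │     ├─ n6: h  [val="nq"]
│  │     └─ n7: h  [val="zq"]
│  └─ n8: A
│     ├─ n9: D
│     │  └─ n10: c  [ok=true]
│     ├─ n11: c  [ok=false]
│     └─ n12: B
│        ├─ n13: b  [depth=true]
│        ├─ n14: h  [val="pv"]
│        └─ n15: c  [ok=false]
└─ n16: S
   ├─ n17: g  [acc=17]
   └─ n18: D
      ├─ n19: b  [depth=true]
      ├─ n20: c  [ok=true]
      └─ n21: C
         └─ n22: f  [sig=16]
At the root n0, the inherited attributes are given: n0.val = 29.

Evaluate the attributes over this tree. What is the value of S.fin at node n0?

"nwuzq"

1. n0.val = 29  [given at root]
2. n1.ok = false  [terminal]
3. n2.val = 28  [S₀.val * -1 + 57]
4. n3.cnt = 27  [S.val * 2 - 29]
5. n3.hot = true  [S.val > 27]
6. n4.lim = 7  [7]
7. n5.acc = -6  [terminal]
8. n6.val = "nq"  [terminal]
9. n7.val = "zq"  [terminal]
10. n4.fin = 13  [g.acc + 19]
11. n3.depth = "mn"  ["mn"]
12. n3.pre = false  [D.cnt == B.fin]
13. n9.cnt = -3  [-3]
14. n9.hot = false  [false]
15. n10.ok = true  [terminal]
16. n9.depth = "wu"  ["wu"]
17. n9.pre = false  [D.cnt > -3]
18. n11.ok = false  [terminal]
19. n12.lim = 5  [len(D.depth) + 3]
20. n13.depth = true  [terminal]
21. n14.val = "pv"  [terminal]
22. n15.ok = false  [terminal]
23. n12.fin = 29  [B.lim * 2 + 19]
24. n8.idx = "wuz"  [D.depth ++ "z"]
25. n8.lim = 26  [len(D.depth) + 24]
26. n8.ok = "wuz"  [D.depth ++ "z"]
27. n2.fin = "nwuz"  ["n" ++ A.idx]
28. n16.val = 24  [S₀.val - 5]
29. n17.acc = 17  [terminal]
30. n18.cnt = -8  [g.acc + S.val - 49]
31. n18.hot = false  [g.acc == S.val]
32. n19.depth = true  [terminal]
33. n20.ok = true  [terminal]
34. n21.acc = -5  [D.cnt + 3]
35. n21.off = 28  [D.cnt * 3 + 52]
36. n22.sig = 16  [terminal]
37. n21.ok = true  [C.off > 27]
38. n21.val = true  [C.off > 27]
39. n18.depth = "ru"  ["ru"]
40. n18.pre = true  [D.hot == false]
41. n16.fin = "ruu"  [D.depth ++ "u"]
42. n0.fin = "nwuzq"  [S₁.fin ++ "q"]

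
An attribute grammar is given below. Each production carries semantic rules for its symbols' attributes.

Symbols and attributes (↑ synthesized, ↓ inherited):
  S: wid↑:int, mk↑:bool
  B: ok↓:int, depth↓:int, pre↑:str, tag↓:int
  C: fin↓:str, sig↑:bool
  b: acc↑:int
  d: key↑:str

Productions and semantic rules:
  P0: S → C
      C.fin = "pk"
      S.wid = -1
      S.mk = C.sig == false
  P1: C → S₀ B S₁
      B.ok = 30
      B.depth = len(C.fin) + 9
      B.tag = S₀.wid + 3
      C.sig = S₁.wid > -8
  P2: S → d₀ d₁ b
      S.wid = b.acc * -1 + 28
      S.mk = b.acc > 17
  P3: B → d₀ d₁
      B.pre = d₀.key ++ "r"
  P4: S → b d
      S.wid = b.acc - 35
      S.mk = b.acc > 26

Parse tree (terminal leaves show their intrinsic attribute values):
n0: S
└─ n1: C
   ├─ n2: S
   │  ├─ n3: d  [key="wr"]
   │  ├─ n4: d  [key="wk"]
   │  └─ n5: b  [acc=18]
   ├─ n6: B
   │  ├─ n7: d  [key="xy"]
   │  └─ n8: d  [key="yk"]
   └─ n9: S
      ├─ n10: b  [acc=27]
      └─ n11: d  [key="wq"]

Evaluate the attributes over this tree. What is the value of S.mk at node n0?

1. n1.fin = "pk"  ["pk"]
2. n3.key = "wr"  [terminal]
3. n4.key = "wk"  [terminal]
4. n5.acc = 18  [terminal]
5. n2.wid = 10  [b.acc * -1 + 28]
6. n2.mk = true  [b.acc > 17]
7. n6.ok = 30  [30]
8. n6.depth = 11  [len(C.fin) + 9]
9. n6.tag = 13  [S₀.wid + 3]
10. n7.key = "xy"  [terminal]
11. n8.key = "yk"  [terminal]
12. n6.pre = "xyr"  [d₀.key ++ "r"]
13. n10.acc = 27  [terminal]
14. n11.key = "wq"  [terminal]
15. n9.wid = -8  [b.acc - 35]
16. n9.mk = true  [b.acc > 26]
17. n1.sig = false  [S₁.wid > -8]
18. n0.wid = -1  [-1]
19. n0.mk = true  [C.sig == false]

true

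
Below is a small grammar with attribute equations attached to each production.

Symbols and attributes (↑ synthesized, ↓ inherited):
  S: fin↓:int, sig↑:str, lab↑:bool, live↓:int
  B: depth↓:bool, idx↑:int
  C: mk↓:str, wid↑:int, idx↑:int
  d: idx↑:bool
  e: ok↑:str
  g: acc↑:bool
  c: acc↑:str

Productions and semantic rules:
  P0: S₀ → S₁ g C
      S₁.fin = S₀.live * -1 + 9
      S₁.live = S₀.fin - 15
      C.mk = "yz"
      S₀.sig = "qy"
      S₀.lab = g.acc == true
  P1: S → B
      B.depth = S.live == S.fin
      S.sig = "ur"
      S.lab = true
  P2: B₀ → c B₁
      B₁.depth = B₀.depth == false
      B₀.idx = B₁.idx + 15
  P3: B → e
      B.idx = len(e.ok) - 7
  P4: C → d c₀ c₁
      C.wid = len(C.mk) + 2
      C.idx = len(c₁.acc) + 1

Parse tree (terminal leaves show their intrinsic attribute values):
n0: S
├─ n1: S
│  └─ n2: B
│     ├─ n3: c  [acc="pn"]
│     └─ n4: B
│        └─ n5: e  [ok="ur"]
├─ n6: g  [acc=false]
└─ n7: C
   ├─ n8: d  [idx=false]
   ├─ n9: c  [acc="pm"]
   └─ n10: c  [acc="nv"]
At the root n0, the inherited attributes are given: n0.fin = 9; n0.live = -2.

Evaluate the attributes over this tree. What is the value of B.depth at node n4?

true

1. n0.fin = 9  [given at root]
2. n0.live = -2  [given at root]
3. n1.fin = 11  [S₀.live * -1 + 9]
4. n1.live = -6  [S₀.fin - 15]
5. n2.depth = false  [S.live == S.fin]
6. n3.acc = "pn"  [terminal]
7. n4.depth = true  [B₀.depth == false]
8. n5.ok = "ur"  [terminal]
9. n4.idx = -5  [len(e.ok) - 7]
10. n2.idx = 10  [B₁.idx + 15]
11. n1.sig = "ur"  ["ur"]
12. n1.lab = true  [true]
13. n6.acc = false  [terminal]
14. n7.mk = "yz"  ["yz"]
15. n8.idx = false  [terminal]
16. n9.acc = "pm"  [terminal]
17. n10.acc = "nv"  [terminal]
18. n7.wid = 4  [len(C.mk) + 2]
19. n7.idx = 3  [len(c₁.acc) + 1]
20. n0.sig = "qy"  ["qy"]
21. n0.lab = false  [g.acc == true]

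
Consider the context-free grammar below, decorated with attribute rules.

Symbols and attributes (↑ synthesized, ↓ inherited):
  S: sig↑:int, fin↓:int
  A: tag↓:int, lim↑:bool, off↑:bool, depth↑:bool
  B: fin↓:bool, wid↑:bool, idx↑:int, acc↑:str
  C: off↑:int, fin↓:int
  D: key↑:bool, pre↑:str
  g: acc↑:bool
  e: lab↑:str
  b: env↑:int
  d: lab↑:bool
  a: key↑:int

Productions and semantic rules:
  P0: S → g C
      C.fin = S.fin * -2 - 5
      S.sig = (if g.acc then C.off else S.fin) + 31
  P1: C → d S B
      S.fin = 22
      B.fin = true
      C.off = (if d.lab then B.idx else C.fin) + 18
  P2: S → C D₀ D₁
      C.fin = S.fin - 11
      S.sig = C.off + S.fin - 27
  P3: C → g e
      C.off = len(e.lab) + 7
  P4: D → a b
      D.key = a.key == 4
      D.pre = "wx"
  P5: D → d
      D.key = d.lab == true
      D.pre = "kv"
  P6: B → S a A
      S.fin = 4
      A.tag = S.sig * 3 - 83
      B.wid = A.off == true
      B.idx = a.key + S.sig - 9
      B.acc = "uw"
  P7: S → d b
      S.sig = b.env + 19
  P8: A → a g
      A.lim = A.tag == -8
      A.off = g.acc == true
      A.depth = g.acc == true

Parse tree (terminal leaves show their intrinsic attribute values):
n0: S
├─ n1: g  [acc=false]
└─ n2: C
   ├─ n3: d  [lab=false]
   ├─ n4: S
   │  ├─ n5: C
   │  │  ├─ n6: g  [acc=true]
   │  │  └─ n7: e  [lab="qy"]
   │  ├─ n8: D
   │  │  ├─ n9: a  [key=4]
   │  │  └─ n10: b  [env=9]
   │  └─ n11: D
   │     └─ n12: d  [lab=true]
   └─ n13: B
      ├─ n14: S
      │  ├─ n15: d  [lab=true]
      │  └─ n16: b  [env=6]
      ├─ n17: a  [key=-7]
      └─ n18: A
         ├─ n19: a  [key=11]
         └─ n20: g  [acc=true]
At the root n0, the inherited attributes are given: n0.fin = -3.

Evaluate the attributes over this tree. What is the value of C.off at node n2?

1. n0.fin = -3  [given at root]
2. n1.acc = false  [terminal]
3. n2.fin = 1  [S.fin * -2 - 5]
4. n3.lab = false  [terminal]
5. n4.fin = 22  [22]
6. n5.fin = 11  [S.fin - 11]
7. n6.acc = true  [terminal]
8. n7.lab = "qy"  [terminal]
9. n5.off = 9  [len(e.lab) + 7]
10. n9.key = 4  [terminal]
11. n10.env = 9  [terminal]
12. n8.key = true  [a.key == 4]
13. n8.pre = "wx"  ["wx"]
14. n12.lab = true  [terminal]
15. n11.key = true  [d.lab == true]
16. n11.pre = "kv"  ["kv"]
17. n4.sig = 4  [C.off + S.fin - 27]
18. n13.fin = true  [true]
19. n14.fin = 4  [4]
20. n15.lab = true  [terminal]
21. n16.env = 6  [terminal]
22. n14.sig = 25  [b.env + 19]
23. n17.key = -7  [terminal]
24. n18.tag = -8  [S.sig * 3 - 83]
25. n19.key = 11  [terminal]
26. n20.acc = true  [terminal]
27. n18.lim = true  [A.tag == -8]
28. n18.off = true  [g.acc == true]
29. n18.depth = true  [g.acc == true]
30. n13.wid = true  [A.off == true]
31. n13.idx = 9  [a.key + S.sig - 9]
32. n13.acc = "uw"  ["uw"]
33. n2.off = 19  [(if d.lab then B.idx else C.fin) + 18]
34. n0.sig = 28  [(if g.acc then C.off else S.fin) + 31]

19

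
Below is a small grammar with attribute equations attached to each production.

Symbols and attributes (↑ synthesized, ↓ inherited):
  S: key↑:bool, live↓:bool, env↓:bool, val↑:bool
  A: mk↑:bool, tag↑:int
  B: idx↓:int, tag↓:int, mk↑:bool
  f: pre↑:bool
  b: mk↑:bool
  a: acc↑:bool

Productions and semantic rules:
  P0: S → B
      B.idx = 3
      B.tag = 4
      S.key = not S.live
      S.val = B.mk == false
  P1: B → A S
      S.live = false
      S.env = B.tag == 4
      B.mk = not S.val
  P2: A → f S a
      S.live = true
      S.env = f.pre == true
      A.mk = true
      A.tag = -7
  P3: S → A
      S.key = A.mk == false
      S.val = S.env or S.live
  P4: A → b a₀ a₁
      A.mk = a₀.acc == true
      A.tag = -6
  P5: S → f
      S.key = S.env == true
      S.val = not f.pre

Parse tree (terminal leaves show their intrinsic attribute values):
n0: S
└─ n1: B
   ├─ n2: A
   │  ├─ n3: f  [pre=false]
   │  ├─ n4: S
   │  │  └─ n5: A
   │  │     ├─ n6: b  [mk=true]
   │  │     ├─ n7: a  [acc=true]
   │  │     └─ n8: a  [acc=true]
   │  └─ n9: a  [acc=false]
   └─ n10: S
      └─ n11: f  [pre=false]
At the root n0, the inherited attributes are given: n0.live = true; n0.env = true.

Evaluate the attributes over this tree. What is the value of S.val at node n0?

true

1. n0.live = true  [given at root]
2. n0.env = true  [given at root]
3. n1.idx = 3  [3]
4. n1.tag = 4  [4]
5. n3.pre = false  [terminal]
6. n4.live = true  [true]
7. n4.env = false  [f.pre == true]
8. n6.mk = true  [terminal]
9. n7.acc = true  [terminal]
10. n8.acc = true  [terminal]
11. n5.mk = true  [a₀.acc == true]
12. n5.tag = -6  [-6]
13. n4.key = false  [A.mk == false]
14. n4.val = true  [S.env or S.live]
15. n9.acc = false  [terminal]
16. n2.mk = true  [true]
17. n2.tag = -7  [-7]
18. n10.live = false  [false]
19. n10.env = true  [B.tag == 4]
20. n11.pre = false  [terminal]
21. n10.key = true  [S.env == true]
22. n10.val = true  [not f.pre]
23. n1.mk = false  [not S.val]
24. n0.key = false  [not S.live]
25. n0.val = true  [B.mk == false]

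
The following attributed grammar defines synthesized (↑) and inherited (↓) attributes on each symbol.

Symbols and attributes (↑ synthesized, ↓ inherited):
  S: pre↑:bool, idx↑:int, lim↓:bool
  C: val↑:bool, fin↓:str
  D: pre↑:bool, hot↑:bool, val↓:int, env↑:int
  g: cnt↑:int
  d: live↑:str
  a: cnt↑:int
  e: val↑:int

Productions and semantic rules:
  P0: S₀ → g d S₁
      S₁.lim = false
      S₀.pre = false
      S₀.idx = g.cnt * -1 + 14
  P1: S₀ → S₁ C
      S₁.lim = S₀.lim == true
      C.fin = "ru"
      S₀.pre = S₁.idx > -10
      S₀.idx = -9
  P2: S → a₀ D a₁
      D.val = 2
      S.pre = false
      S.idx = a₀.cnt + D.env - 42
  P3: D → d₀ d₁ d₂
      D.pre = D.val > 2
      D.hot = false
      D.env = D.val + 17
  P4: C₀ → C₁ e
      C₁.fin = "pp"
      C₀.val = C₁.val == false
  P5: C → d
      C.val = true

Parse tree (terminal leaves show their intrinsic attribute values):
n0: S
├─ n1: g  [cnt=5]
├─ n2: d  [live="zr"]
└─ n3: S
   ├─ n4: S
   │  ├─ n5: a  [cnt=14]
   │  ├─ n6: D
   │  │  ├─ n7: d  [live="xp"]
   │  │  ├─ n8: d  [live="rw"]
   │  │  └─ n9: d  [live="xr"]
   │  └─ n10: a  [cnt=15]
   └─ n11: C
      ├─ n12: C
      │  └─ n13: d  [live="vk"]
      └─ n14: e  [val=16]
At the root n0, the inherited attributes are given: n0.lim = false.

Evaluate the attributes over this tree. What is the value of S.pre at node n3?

true

1. n0.lim = false  [given at root]
2. n1.cnt = 5  [terminal]
3. n2.live = "zr"  [terminal]
4. n3.lim = false  [false]
5. n4.lim = false  [S₀.lim == true]
6. n5.cnt = 14  [terminal]
7. n6.val = 2  [2]
8. n7.live = "xp"  [terminal]
9. n8.live = "rw"  [terminal]
10. n9.live = "xr"  [terminal]
11. n6.pre = false  [D.val > 2]
12. n6.hot = false  [false]
13. n6.env = 19  [D.val + 17]
14. n10.cnt = 15  [terminal]
15. n4.pre = false  [false]
16. n4.idx = -9  [a₀.cnt + D.env - 42]
17. n11.fin = "ru"  ["ru"]
18. n12.fin = "pp"  ["pp"]
19. n13.live = "vk"  [terminal]
20. n12.val = true  [true]
21. n14.val = 16  [terminal]
22. n11.val = false  [C₁.val == false]
23. n3.pre = true  [S₁.idx > -10]
24. n3.idx = -9  [-9]
25. n0.pre = false  [false]
26. n0.idx = 9  [g.cnt * -1 + 14]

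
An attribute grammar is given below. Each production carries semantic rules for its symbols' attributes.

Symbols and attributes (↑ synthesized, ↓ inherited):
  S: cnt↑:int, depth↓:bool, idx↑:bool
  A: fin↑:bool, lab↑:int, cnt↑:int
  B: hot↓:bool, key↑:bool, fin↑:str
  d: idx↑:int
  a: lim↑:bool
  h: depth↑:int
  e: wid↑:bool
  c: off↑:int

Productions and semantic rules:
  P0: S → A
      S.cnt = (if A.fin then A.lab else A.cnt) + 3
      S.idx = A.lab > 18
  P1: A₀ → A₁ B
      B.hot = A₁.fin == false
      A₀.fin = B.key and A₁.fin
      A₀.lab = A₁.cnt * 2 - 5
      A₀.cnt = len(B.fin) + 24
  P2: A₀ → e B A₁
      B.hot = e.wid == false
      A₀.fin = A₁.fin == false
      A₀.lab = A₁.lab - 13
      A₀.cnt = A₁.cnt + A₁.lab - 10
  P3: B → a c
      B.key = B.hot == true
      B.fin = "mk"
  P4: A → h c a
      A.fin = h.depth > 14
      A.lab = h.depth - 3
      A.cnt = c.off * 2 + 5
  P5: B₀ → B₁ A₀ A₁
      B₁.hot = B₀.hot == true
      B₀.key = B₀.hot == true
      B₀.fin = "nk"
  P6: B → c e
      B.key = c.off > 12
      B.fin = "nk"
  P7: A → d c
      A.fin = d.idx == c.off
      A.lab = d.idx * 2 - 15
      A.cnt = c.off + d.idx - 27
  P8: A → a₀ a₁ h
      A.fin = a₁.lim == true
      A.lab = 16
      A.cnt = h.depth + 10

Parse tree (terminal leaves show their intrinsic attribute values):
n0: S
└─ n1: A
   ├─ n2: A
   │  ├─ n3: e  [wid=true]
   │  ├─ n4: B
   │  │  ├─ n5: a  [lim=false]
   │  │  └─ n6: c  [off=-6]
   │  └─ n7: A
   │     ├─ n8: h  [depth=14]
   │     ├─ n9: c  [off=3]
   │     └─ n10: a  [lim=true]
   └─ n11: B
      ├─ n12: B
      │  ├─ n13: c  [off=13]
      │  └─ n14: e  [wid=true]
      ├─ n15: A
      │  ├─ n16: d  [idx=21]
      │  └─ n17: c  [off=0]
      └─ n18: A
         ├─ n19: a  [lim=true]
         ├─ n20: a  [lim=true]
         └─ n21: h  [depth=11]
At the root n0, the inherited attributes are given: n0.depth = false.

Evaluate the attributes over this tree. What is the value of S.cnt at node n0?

1. n0.depth = false  [given at root]
2. n3.wid = true  [terminal]
3. n4.hot = false  [e.wid == false]
4. n5.lim = false  [terminal]
5. n6.off = -6  [terminal]
6. n4.key = false  [B.hot == true]
7. n4.fin = "mk"  ["mk"]
8. n8.depth = 14  [terminal]
9. n9.off = 3  [terminal]
10. n10.lim = true  [terminal]
11. n7.fin = false  [h.depth > 14]
12. n7.lab = 11  [h.depth - 3]
13. n7.cnt = 11  [c.off * 2 + 5]
14. n2.fin = true  [A₁.fin == false]
15. n2.lab = -2  [A₁.lab - 13]
16. n2.cnt = 12  [A₁.cnt + A₁.lab - 10]
17. n11.hot = false  [A₁.fin == false]
18. n12.hot = false  [B₀.hot == true]
19. n13.off = 13  [terminal]
20. n14.wid = true  [terminal]
21. n12.key = true  [c.off > 12]
22. n12.fin = "nk"  ["nk"]
23. n16.idx = 21  [terminal]
24. n17.off = 0  [terminal]
25. n15.fin = false  [d.idx == c.off]
26. n15.lab = 27  [d.idx * 2 - 15]
27. n15.cnt = -6  [c.off + d.idx - 27]
28. n19.lim = true  [terminal]
29. n20.lim = true  [terminal]
30. n21.depth = 11  [terminal]
31. n18.fin = true  [a₁.lim == true]
32. n18.lab = 16  [16]
33. n18.cnt = 21  [h.depth + 10]
34. n11.key = false  [B₀.hot == true]
35. n11.fin = "nk"  ["nk"]
36. n1.fin = false  [B.key and A₁.fin]
37. n1.lab = 19  [A₁.cnt * 2 - 5]
38. n1.cnt = 26  [len(B.fin) + 24]
39. n0.cnt = 29  [(if A.fin then A.lab else A.cnt) + 3]
40. n0.idx = true  [A.lab > 18]

29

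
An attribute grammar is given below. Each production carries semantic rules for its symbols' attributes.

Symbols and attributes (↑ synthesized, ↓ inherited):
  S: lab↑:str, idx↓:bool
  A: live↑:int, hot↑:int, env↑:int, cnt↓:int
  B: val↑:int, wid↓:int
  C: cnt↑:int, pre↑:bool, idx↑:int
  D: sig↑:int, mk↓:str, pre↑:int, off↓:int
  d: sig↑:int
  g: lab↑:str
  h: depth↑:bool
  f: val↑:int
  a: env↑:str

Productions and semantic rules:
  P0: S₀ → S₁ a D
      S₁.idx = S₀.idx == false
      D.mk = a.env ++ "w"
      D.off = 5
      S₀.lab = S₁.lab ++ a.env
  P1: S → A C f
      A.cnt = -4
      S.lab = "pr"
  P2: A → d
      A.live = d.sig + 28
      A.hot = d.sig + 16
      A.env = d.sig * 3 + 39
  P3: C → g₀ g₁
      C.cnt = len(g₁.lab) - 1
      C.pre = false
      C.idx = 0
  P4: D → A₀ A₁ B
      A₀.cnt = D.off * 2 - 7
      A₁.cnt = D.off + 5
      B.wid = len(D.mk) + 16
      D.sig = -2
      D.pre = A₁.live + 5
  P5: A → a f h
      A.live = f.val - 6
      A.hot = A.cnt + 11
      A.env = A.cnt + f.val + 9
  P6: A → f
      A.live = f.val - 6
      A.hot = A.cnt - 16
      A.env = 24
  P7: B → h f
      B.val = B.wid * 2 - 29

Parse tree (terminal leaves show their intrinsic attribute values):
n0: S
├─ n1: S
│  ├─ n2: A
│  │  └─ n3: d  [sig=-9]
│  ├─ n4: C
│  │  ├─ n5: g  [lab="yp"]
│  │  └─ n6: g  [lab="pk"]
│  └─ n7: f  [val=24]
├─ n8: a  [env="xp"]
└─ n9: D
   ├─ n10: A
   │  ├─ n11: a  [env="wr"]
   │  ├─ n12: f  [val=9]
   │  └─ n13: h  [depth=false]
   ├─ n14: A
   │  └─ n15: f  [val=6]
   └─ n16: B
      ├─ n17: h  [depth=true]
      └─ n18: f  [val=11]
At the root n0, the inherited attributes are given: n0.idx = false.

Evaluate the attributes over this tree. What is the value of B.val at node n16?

9

1. n0.idx = false  [given at root]
2. n1.idx = true  [S₀.idx == false]
3. n2.cnt = -4  [-4]
4. n3.sig = -9  [terminal]
5. n2.live = 19  [d.sig + 28]
6. n2.hot = 7  [d.sig + 16]
7. n2.env = 12  [d.sig * 3 + 39]
8. n5.lab = "yp"  [terminal]
9. n6.lab = "pk"  [terminal]
10. n4.cnt = 1  [len(g₁.lab) - 1]
11. n4.pre = false  [false]
12. n4.idx = 0  [0]
13. n7.val = 24  [terminal]
14. n1.lab = "pr"  ["pr"]
15. n8.env = "xp"  [terminal]
16. n9.mk = "xpw"  [a.env ++ "w"]
17. n9.off = 5  [5]
18. n10.cnt = 3  [D.off * 2 - 7]
19. n11.env = "wr"  [terminal]
20. n12.val = 9  [terminal]
21. n13.depth = false  [terminal]
22. n10.live = 3  [f.val - 6]
23. n10.hot = 14  [A.cnt + 11]
24. n10.env = 21  [A.cnt + f.val + 9]
25. n14.cnt = 10  [D.off + 5]
26. n15.val = 6  [terminal]
27. n14.live = 0  [f.val - 6]
28. n14.hot = -6  [A.cnt - 16]
29. n14.env = 24  [24]
30. n16.wid = 19  [len(D.mk) + 16]
31. n17.depth = true  [terminal]
32. n18.val = 11  [terminal]
33. n16.val = 9  [B.wid * 2 - 29]
34. n9.sig = -2  [-2]
35. n9.pre = 5  [A₁.live + 5]
36. n0.lab = "prxp"  [S₁.lab ++ a.env]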